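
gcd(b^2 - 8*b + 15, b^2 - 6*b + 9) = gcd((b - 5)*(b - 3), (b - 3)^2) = b - 3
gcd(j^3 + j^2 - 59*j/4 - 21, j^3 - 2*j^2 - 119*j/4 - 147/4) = j^2 + 5*j + 21/4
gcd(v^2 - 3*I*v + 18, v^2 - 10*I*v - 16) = 1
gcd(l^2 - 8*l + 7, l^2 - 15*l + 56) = l - 7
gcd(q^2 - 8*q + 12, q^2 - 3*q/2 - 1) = q - 2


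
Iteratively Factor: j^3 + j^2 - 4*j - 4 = (j + 1)*(j^2 - 4) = (j - 2)*(j + 1)*(j + 2)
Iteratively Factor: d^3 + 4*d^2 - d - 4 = (d + 4)*(d^2 - 1) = (d + 1)*(d + 4)*(d - 1)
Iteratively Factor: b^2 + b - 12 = (b - 3)*(b + 4)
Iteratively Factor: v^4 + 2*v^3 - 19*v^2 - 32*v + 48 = (v - 1)*(v^3 + 3*v^2 - 16*v - 48) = (v - 4)*(v - 1)*(v^2 + 7*v + 12) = (v - 4)*(v - 1)*(v + 3)*(v + 4)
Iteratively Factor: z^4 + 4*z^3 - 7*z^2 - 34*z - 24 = (z + 2)*(z^3 + 2*z^2 - 11*z - 12) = (z - 3)*(z + 2)*(z^2 + 5*z + 4) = (z - 3)*(z + 2)*(z + 4)*(z + 1)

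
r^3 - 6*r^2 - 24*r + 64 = (r - 8)*(r - 2)*(r + 4)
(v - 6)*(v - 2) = v^2 - 8*v + 12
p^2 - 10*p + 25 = (p - 5)^2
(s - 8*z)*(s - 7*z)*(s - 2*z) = s^3 - 17*s^2*z + 86*s*z^2 - 112*z^3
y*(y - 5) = y^2 - 5*y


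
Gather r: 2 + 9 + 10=21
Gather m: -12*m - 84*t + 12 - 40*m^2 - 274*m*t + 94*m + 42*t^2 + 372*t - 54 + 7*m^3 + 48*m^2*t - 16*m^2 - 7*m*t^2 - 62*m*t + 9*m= 7*m^3 + m^2*(48*t - 56) + m*(-7*t^2 - 336*t + 91) + 42*t^2 + 288*t - 42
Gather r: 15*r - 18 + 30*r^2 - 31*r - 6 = 30*r^2 - 16*r - 24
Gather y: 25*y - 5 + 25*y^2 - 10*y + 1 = 25*y^2 + 15*y - 4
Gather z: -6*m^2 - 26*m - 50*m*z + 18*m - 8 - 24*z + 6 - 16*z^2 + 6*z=-6*m^2 - 8*m - 16*z^2 + z*(-50*m - 18) - 2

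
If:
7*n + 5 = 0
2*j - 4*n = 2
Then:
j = -3/7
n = -5/7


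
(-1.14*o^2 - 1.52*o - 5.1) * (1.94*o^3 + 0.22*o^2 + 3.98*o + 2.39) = -2.2116*o^5 - 3.1996*o^4 - 14.7656*o^3 - 9.8962*o^2 - 23.9308*o - 12.189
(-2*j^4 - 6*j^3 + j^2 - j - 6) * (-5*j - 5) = 10*j^5 + 40*j^4 + 25*j^3 + 35*j + 30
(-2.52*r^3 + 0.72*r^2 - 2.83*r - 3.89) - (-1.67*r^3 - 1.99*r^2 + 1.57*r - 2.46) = -0.85*r^3 + 2.71*r^2 - 4.4*r - 1.43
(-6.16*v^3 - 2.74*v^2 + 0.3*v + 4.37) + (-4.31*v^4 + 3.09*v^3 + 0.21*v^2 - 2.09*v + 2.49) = -4.31*v^4 - 3.07*v^3 - 2.53*v^2 - 1.79*v + 6.86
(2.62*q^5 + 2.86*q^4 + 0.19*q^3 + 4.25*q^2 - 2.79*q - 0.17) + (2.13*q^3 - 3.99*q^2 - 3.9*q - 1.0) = 2.62*q^5 + 2.86*q^4 + 2.32*q^3 + 0.26*q^2 - 6.69*q - 1.17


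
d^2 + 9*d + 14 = (d + 2)*(d + 7)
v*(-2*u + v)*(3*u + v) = -6*u^2*v + u*v^2 + v^3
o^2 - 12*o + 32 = (o - 8)*(o - 4)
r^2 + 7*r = r*(r + 7)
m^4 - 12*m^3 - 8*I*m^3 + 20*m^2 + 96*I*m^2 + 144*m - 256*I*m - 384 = (m - 8)*(m - 4)*(m - 6*I)*(m - 2*I)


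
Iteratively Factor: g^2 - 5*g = (g)*(g - 5)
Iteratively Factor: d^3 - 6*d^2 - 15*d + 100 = (d + 4)*(d^2 - 10*d + 25) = (d - 5)*(d + 4)*(d - 5)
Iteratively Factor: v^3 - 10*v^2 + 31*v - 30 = (v - 2)*(v^2 - 8*v + 15) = (v - 5)*(v - 2)*(v - 3)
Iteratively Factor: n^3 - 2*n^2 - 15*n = (n)*(n^2 - 2*n - 15) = n*(n - 5)*(n + 3)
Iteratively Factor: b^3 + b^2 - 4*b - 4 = (b - 2)*(b^2 + 3*b + 2) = (b - 2)*(b + 2)*(b + 1)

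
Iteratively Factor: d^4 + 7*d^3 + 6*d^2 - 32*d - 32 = (d - 2)*(d^3 + 9*d^2 + 24*d + 16) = (d - 2)*(d + 4)*(d^2 + 5*d + 4) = (d - 2)*(d + 1)*(d + 4)*(d + 4)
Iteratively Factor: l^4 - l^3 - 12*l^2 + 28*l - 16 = (l - 1)*(l^3 - 12*l + 16) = (l - 1)*(l + 4)*(l^2 - 4*l + 4) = (l - 2)*(l - 1)*(l + 4)*(l - 2)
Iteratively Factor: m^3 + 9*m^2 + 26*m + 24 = (m + 2)*(m^2 + 7*m + 12) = (m + 2)*(m + 4)*(m + 3)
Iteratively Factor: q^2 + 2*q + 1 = (q + 1)*(q + 1)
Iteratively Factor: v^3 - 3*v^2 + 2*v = (v - 1)*(v^2 - 2*v) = (v - 2)*(v - 1)*(v)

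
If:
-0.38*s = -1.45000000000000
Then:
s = 3.82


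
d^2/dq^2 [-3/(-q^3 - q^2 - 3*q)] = 6*(-q*(3*q + 1)*(q^2 + q + 3) + (3*q^2 + 2*q + 3)^2)/(q^3*(q^2 + q + 3)^3)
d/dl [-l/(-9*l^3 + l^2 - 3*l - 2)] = (9*l^3 - l^2 - l*(27*l^2 - 2*l + 3) + 3*l + 2)/(9*l^3 - l^2 + 3*l + 2)^2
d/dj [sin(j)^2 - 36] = sin(2*j)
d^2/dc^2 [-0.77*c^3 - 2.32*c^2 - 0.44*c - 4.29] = -4.62*c - 4.64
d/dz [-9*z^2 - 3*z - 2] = -18*z - 3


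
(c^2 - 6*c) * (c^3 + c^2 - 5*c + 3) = c^5 - 5*c^4 - 11*c^3 + 33*c^2 - 18*c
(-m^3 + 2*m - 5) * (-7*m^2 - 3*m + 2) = 7*m^5 + 3*m^4 - 16*m^3 + 29*m^2 + 19*m - 10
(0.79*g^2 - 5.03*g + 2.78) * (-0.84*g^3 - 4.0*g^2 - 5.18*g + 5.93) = -0.6636*g^5 + 1.0652*g^4 + 13.6926*g^3 + 19.6201*g^2 - 44.2283*g + 16.4854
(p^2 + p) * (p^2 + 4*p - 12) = p^4 + 5*p^3 - 8*p^2 - 12*p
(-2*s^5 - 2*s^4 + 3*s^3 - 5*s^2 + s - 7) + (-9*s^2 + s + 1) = -2*s^5 - 2*s^4 + 3*s^3 - 14*s^2 + 2*s - 6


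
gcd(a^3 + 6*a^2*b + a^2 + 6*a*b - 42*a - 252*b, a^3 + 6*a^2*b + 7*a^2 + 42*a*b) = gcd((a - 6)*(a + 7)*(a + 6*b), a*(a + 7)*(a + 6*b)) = a^2 + 6*a*b + 7*a + 42*b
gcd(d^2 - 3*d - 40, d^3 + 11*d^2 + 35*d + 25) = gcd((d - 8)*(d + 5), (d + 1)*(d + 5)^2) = d + 5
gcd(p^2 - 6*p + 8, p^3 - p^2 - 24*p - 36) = 1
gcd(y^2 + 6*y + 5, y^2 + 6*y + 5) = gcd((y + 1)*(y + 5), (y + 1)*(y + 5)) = y^2 + 6*y + 5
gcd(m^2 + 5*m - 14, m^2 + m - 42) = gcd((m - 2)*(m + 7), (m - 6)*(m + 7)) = m + 7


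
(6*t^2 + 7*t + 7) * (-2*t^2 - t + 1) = -12*t^4 - 20*t^3 - 15*t^2 + 7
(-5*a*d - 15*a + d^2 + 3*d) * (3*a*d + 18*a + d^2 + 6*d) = -15*a^2*d^2 - 135*a^2*d - 270*a^2 - 2*a*d^3 - 18*a*d^2 - 36*a*d + d^4 + 9*d^3 + 18*d^2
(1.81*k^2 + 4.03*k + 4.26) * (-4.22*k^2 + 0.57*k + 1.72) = -7.6382*k^4 - 15.9749*k^3 - 12.5669*k^2 + 9.3598*k + 7.3272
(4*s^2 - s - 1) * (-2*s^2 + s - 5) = -8*s^4 + 6*s^3 - 19*s^2 + 4*s + 5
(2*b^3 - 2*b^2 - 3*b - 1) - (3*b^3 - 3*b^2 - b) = -b^3 + b^2 - 2*b - 1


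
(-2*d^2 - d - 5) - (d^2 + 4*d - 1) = -3*d^2 - 5*d - 4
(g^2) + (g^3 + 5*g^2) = g^3 + 6*g^2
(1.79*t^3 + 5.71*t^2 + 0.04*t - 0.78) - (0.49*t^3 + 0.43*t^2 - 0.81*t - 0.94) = 1.3*t^3 + 5.28*t^2 + 0.85*t + 0.16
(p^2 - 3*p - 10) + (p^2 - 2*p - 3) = 2*p^2 - 5*p - 13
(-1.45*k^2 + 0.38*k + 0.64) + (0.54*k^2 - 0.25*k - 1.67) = -0.91*k^2 + 0.13*k - 1.03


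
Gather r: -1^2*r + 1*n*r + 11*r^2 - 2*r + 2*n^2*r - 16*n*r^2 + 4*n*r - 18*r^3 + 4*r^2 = -18*r^3 + r^2*(15 - 16*n) + r*(2*n^2 + 5*n - 3)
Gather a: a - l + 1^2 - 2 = a - l - 1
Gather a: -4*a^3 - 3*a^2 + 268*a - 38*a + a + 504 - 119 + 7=-4*a^3 - 3*a^2 + 231*a + 392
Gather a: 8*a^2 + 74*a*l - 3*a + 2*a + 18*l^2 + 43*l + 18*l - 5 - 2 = 8*a^2 + a*(74*l - 1) + 18*l^2 + 61*l - 7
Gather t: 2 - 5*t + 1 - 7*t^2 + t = -7*t^2 - 4*t + 3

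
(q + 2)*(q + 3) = q^2 + 5*q + 6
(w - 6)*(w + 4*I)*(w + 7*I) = w^3 - 6*w^2 + 11*I*w^2 - 28*w - 66*I*w + 168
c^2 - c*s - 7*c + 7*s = (c - 7)*(c - s)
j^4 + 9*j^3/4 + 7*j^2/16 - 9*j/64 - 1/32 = (j - 1/4)*(j + 1/4)^2*(j + 2)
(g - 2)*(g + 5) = g^2 + 3*g - 10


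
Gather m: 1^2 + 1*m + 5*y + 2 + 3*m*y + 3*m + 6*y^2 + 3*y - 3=m*(3*y + 4) + 6*y^2 + 8*y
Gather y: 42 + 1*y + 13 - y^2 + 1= -y^2 + y + 56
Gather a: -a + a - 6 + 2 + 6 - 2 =0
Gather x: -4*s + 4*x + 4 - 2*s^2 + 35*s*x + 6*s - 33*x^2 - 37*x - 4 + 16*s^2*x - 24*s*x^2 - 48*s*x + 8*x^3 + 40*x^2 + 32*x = -2*s^2 + 2*s + 8*x^3 + x^2*(7 - 24*s) + x*(16*s^2 - 13*s - 1)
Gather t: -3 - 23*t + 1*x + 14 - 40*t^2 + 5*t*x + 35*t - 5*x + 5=-40*t^2 + t*(5*x + 12) - 4*x + 16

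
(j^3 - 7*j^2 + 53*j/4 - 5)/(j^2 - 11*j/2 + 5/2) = (j^2 - 13*j/2 + 10)/(j - 5)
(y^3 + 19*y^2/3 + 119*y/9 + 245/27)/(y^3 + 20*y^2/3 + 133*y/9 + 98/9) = (y + 5/3)/(y + 2)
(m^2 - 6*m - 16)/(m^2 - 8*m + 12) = (m^2 - 6*m - 16)/(m^2 - 8*m + 12)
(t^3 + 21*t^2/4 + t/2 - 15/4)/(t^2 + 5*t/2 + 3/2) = (4*t^2 + 17*t - 15)/(2*(2*t + 3))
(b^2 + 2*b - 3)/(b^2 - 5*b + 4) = (b + 3)/(b - 4)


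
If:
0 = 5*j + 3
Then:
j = -3/5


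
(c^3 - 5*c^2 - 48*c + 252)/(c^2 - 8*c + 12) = (c^2 + c - 42)/(c - 2)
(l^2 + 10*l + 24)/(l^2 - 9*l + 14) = (l^2 + 10*l + 24)/(l^2 - 9*l + 14)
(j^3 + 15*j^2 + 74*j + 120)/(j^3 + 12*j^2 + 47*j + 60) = (j + 6)/(j + 3)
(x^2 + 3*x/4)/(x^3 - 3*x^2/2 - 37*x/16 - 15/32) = 8*x/(8*x^2 - 18*x - 5)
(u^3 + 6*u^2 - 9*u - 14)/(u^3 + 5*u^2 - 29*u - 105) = (u^2 - u - 2)/(u^2 - 2*u - 15)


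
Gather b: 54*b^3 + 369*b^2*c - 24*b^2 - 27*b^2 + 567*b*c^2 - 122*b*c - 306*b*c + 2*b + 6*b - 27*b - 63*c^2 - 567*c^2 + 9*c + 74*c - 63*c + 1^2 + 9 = 54*b^3 + b^2*(369*c - 51) + b*(567*c^2 - 428*c - 19) - 630*c^2 + 20*c + 10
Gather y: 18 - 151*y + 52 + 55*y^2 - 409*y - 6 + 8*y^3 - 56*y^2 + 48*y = 8*y^3 - y^2 - 512*y + 64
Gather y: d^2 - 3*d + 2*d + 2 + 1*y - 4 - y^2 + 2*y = d^2 - d - y^2 + 3*y - 2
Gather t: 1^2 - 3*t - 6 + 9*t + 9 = 6*t + 4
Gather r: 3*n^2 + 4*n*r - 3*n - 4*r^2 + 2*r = 3*n^2 - 3*n - 4*r^2 + r*(4*n + 2)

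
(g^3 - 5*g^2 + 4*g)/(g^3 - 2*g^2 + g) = (g - 4)/(g - 1)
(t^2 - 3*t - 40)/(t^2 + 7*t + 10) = (t - 8)/(t + 2)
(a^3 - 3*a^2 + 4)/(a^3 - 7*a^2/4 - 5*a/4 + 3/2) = 4*(a - 2)/(4*a - 3)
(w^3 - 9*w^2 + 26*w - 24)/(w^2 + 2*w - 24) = (w^2 - 5*w + 6)/(w + 6)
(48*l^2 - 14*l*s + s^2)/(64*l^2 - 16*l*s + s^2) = (-6*l + s)/(-8*l + s)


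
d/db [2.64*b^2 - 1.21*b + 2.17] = 5.28*b - 1.21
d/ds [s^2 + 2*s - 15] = 2*s + 2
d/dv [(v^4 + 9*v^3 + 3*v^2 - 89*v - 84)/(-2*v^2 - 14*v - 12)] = (-v^3 - 13*v^2 - 48*v - 27)/(v^2 + 12*v + 36)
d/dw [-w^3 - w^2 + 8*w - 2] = -3*w^2 - 2*w + 8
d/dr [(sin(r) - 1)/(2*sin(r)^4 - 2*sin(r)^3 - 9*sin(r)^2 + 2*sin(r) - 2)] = 3*(-2*sin(r)^3 + 4*sin(r)^2 + sin(r) - 6)*sin(r)*cos(r)/(2*sin(r)^4 - 2*sin(r)^3 - 9*sin(r)^2 + 2*sin(r) - 2)^2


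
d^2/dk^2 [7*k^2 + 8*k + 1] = 14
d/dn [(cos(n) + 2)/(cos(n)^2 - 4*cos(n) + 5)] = (cos(n)^2 + 4*cos(n) - 13)*sin(n)/(cos(n)^2 - 4*cos(n) + 5)^2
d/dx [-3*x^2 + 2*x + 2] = 2 - 6*x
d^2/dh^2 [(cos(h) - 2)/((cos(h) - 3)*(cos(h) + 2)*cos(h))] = (50*(1 - cos(h)^2)^2/cos(h)^3 - 30*sin(h)^6/cos(h)^3 - 4*cos(h)^4 - 9*cos(h)^3 - 41*cos(h)^2 - 72*tan(h)^2 + 10 + 142/cos(h) - 164/cos(h)^3)/((cos(h) - 3)^3*(cos(h) + 2)^3)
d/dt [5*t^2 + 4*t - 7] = 10*t + 4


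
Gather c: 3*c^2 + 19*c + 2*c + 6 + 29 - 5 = 3*c^2 + 21*c + 30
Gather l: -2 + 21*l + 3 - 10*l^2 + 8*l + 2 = -10*l^2 + 29*l + 3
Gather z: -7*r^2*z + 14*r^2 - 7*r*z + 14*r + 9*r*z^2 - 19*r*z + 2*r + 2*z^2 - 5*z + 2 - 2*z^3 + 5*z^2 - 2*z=14*r^2 + 16*r - 2*z^3 + z^2*(9*r + 7) + z*(-7*r^2 - 26*r - 7) + 2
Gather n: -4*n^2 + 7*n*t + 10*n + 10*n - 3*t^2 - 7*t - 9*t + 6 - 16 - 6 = -4*n^2 + n*(7*t + 20) - 3*t^2 - 16*t - 16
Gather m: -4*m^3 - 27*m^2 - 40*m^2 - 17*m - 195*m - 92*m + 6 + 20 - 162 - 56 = -4*m^3 - 67*m^2 - 304*m - 192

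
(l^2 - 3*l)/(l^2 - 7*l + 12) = l/(l - 4)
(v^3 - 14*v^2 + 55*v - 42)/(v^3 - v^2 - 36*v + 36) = (v - 7)/(v + 6)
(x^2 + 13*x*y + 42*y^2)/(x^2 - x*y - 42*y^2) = (x + 7*y)/(x - 7*y)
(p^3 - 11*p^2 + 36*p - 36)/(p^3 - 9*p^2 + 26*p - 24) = (p - 6)/(p - 4)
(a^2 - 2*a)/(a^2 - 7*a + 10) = a/(a - 5)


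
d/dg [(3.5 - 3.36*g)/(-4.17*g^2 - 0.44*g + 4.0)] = (-14.0112*g^2 + 29.19*g - 11.9)/(17.3889*g^4 + 3.6696*g^3 - 33.1664*g^2 - 3.52*g + 16.0)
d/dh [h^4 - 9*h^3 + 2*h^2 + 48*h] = 4*h^3 - 27*h^2 + 4*h + 48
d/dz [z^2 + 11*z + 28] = 2*z + 11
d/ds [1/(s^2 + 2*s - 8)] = 2*(-s - 1)/(s^2 + 2*s - 8)^2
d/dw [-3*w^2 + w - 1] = 1 - 6*w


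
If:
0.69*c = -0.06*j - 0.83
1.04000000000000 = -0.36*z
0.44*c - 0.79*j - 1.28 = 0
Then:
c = -1.01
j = -2.18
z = -2.89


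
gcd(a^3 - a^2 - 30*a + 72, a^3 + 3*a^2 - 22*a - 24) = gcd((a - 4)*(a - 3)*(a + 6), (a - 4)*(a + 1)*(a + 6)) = a^2 + 2*a - 24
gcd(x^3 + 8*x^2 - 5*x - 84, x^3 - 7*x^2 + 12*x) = x - 3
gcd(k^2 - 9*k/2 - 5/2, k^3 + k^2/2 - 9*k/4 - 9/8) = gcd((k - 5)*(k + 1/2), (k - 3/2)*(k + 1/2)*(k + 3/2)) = k + 1/2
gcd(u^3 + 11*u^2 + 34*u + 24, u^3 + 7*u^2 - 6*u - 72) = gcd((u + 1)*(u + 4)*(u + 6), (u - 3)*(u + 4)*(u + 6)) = u^2 + 10*u + 24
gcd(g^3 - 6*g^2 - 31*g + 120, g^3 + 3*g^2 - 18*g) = g - 3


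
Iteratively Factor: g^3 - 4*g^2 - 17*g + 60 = (g - 5)*(g^2 + g - 12) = (g - 5)*(g + 4)*(g - 3)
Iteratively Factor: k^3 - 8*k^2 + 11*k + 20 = (k - 4)*(k^2 - 4*k - 5) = (k - 4)*(k + 1)*(k - 5)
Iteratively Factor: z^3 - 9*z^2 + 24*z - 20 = (z - 5)*(z^2 - 4*z + 4) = (z - 5)*(z - 2)*(z - 2)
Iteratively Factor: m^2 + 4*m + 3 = (m + 1)*(m + 3)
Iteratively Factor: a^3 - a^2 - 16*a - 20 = (a + 2)*(a^2 - 3*a - 10) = (a - 5)*(a + 2)*(a + 2)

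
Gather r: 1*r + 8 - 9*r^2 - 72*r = -9*r^2 - 71*r + 8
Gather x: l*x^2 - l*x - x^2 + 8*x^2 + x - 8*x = x^2*(l + 7) + x*(-l - 7)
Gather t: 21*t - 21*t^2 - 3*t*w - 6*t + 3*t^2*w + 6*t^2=t^2*(3*w - 15) + t*(15 - 3*w)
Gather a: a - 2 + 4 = a + 2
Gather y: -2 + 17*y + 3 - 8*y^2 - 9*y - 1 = -8*y^2 + 8*y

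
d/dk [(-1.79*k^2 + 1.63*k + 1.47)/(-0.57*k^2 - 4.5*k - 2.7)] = (8.9841*k^2 + 11.3418*k + 2.214)/(0.3249*k^4 + 5.13*k^3 + 23.328*k^2 + 24.3*k + 7.29)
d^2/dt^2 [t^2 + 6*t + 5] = 2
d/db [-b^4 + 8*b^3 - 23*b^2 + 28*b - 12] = -4*b^3 + 24*b^2 - 46*b + 28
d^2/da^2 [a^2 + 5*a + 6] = 2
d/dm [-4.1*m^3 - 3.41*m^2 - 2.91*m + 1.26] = -12.3*m^2 - 6.82*m - 2.91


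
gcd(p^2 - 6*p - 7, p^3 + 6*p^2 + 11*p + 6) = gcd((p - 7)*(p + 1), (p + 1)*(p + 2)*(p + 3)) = p + 1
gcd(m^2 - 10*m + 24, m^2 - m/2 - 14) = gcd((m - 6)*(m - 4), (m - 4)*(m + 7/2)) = m - 4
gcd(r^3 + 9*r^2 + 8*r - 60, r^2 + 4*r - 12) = r^2 + 4*r - 12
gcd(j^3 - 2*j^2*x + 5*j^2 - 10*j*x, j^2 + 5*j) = j^2 + 5*j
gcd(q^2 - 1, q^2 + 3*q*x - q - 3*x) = q - 1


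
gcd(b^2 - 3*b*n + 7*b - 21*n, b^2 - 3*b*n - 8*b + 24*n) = b - 3*n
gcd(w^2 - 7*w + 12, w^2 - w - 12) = w - 4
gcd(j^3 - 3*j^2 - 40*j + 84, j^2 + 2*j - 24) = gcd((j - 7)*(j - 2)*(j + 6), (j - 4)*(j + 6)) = j + 6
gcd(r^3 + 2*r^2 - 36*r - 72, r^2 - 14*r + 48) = r - 6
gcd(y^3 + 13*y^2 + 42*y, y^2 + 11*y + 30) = y + 6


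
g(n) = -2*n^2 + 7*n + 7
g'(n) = 7 - 4*n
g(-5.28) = -85.72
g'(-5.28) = 28.12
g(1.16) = 12.43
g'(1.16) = 2.36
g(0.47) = 9.85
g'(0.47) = 5.12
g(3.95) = 3.44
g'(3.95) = -8.80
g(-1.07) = -2.78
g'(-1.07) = 11.28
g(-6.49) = -122.67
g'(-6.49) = 32.96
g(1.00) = 12.00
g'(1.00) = 3.00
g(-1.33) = -5.85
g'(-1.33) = 12.32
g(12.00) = -197.00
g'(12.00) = -41.00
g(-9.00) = -218.00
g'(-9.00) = 43.00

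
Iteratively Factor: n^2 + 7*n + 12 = (n + 4)*(n + 3)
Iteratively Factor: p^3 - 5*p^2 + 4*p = (p)*(p^2 - 5*p + 4) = p*(p - 4)*(p - 1)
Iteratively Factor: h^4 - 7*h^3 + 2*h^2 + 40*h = (h + 2)*(h^3 - 9*h^2 + 20*h) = (h - 4)*(h + 2)*(h^2 - 5*h) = h*(h - 4)*(h + 2)*(h - 5)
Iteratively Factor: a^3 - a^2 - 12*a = (a - 4)*(a^2 + 3*a) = (a - 4)*(a + 3)*(a)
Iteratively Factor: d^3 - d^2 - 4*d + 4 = (d + 2)*(d^2 - 3*d + 2) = (d - 2)*(d + 2)*(d - 1)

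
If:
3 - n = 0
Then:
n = 3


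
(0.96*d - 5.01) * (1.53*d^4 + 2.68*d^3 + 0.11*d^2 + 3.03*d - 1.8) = 1.4688*d^5 - 5.0925*d^4 - 13.3212*d^3 + 2.3577*d^2 - 16.9083*d + 9.018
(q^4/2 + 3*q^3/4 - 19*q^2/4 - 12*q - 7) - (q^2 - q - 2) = q^4/2 + 3*q^3/4 - 23*q^2/4 - 11*q - 5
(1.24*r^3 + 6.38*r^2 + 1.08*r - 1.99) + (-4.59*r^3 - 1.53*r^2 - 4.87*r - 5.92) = -3.35*r^3 + 4.85*r^2 - 3.79*r - 7.91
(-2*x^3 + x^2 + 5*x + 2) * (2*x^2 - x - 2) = -4*x^5 + 4*x^4 + 13*x^3 - 3*x^2 - 12*x - 4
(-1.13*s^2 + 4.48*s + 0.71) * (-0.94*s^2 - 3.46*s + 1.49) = 1.0622*s^4 - 0.3014*s^3 - 17.8519*s^2 + 4.2186*s + 1.0579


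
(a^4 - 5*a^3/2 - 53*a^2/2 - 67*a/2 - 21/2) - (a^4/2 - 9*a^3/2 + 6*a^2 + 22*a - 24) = a^4/2 + 2*a^3 - 65*a^2/2 - 111*a/2 + 27/2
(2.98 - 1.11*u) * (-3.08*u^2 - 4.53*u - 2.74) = 3.4188*u^3 - 4.1501*u^2 - 10.458*u - 8.1652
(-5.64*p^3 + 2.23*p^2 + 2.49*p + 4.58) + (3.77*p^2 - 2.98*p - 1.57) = -5.64*p^3 + 6.0*p^2 - 0.49*p + 3.01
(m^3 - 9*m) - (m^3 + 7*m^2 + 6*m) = -7*m^2 - 15*m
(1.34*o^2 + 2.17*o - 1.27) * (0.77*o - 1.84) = 1.0318*o^3 - 0.7947*o^2 - 4.9707*o + 2.3368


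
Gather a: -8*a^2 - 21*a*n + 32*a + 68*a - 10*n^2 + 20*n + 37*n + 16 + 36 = -8*a^2 + a*(100 - 21*n) - 10*n^2 + 57*n + 52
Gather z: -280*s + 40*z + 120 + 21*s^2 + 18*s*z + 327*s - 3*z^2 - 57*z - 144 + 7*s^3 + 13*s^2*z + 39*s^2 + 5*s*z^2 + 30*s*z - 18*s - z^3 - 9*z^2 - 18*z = 7*s^3 + 60*s^2 + 29*s - z^3 + z^2*(5*s - 12) + z*(13*s^2 + 48*s - 35) - 24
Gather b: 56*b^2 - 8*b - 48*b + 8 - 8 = 56*b^2 - 56*b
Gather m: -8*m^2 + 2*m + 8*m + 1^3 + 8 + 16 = -8*m^2 + 10*m + 25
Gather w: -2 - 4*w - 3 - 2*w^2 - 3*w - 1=-2*w^2 - 7*w - 6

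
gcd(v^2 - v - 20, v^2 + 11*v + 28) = v + 4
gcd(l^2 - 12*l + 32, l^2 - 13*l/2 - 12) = l - 8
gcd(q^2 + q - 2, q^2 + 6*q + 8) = q + 2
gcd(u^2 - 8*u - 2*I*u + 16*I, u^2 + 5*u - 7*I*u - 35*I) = 1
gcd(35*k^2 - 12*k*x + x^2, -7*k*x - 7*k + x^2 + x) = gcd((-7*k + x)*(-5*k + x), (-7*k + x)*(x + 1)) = -7*k + x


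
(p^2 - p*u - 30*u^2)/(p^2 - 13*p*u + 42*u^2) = (p + 5*u)/(p - 7*u)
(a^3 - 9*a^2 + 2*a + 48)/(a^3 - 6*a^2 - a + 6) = (a^3 - 9*a^2 + 2*a + 48)/(a^3 - 6*a^2 - a + 6)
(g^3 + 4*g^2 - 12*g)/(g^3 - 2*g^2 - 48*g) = (g - 2)/(g - 8)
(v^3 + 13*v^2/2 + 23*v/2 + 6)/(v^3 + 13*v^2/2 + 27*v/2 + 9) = (v^2 + 5*v + 4)/(v^2 + 5*v + 6)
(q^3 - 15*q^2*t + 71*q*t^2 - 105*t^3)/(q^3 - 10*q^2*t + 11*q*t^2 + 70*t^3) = (q - 3*t)/(q + 2*t)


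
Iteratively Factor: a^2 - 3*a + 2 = (a - 2)*(a - 1)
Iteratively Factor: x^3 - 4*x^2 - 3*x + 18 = (x - 3)*(x^2 - x - 6) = (x - 3)*(x + 2)*(x - 3)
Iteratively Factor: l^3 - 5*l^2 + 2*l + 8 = (l - 4)*(l^2 - l - 2) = (l - 4)*(l - 2)*(l + 1)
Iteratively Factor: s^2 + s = (s + 1)*(s)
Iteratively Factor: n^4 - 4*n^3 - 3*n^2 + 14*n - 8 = (n - 1)*(n^3 - 3*n^2 - 6*n + 8) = (n - 1)*(n + 2)*(n^2 - 5*n + 4) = (n - 4)*(n - 1)*(n + 2)*(n - 1)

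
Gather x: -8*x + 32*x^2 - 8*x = 32*x^2 - 16*x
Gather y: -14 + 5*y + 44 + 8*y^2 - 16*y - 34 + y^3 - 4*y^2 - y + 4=y^3 + 4*y^2 - 12*y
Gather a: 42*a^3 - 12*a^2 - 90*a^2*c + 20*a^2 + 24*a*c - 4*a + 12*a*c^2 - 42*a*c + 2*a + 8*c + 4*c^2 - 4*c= 42*a^3 + a^2*(8 - 90*c) + a*(12*c^2 - 18*c - 2) + 4*c^2 + 4*c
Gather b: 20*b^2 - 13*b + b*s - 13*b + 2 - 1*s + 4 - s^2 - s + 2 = 20*b^2 + b*(s - 26) - s^2 - 2*s + 8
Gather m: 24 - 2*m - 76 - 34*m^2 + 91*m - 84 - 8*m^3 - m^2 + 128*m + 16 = -8*m^3 - 35*m^2 + 217*m - 120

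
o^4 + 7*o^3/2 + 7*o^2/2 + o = o*(o + 1/2)*(o + 1)*(o + 2)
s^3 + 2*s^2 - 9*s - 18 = (s - 3)*(s + 2)*(s + 3)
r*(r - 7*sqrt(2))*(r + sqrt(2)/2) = r^3 - 13*sqrt(2)*r^2/2 - 7*r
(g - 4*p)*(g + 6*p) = g^2 + 2*g*p - 24*p^2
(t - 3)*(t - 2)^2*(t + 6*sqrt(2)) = t^4 - 7*t^3 + 6*sqrt(2)*t^3 - 42*sqrt(2)*t^2 + 16*t^2 - 12*t + 96*sqrt(2)*t - 72*sqrt(2)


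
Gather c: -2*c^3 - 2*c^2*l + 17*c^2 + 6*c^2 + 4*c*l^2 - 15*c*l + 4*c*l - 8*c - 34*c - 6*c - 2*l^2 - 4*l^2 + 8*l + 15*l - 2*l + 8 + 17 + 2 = -2*c^3 + c^2*(23 - 2*l) + c*(4*l^2 - 11*l - 48) - 6*l^2 + 21*l + 27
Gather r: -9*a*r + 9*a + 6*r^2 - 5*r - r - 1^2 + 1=9*a + 6*r^2 + r*(-9*a - 6)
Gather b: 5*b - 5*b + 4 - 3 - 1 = 0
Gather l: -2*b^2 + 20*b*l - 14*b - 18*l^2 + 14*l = -2*b^2 - 14*b - 18*l^2 + l*(20*b + 14)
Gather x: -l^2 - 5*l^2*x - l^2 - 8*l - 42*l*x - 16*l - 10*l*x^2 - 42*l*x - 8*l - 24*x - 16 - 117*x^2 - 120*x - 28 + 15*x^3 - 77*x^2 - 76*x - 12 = -2*l^2 - 32*l + 15*x^3 + x^2*(-10*l - 194) + x*(-5*l^2 - 84*l - 220) - 56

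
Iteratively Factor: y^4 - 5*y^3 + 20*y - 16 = (y - 2)*(y^3 - 3*y^2 - 6*y + 8) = (y - 2)*(y - 1)*(y^2 - 2*y - 8) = (y - 2)*(y - 1)*(y + 2)*(y - 4)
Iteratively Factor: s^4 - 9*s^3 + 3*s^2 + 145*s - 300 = (s - 3)*(s^3 - 6*s^2 - 15*s + 100) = (s - 5)*(s - 3)*(s^2 - s - 20) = (s - 5)^2*(s - 3)*(s + 4)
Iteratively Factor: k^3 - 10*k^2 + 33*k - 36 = (k - 3)*(k^2 - 7*k + 12) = (k - 4)*(k - 3)*(k - 3)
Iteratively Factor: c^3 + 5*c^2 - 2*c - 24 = (c + 3)*(c^2 + 2*c - 8) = (c - 2)*(c + 3)*(c + 4)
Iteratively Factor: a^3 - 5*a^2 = (a)*(a^2 - 5*a) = a*(a - 5)*(a)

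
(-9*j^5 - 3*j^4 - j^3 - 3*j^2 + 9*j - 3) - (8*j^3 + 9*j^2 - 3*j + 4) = -9*j^5 - 3*j^4 - 9*j^3 - 12*j^2 + 12*j - 7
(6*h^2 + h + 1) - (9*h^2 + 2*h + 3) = -3*h^2 - h - 2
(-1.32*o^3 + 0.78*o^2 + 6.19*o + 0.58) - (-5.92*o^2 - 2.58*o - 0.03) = -1.32*o^3 + 6.7*o^2 + 8.77*o + 0.61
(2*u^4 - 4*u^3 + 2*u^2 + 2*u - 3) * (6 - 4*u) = -8*u^5 + 28*u^4 - 32*u^3 + 4*u^2 + 24*u - 18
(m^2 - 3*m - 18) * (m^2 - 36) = m^4 - 3*m^3 - 54*m^2 + 108*m + 648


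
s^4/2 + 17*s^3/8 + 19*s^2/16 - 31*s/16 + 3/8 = (s/2 + 1)*(s - 1/2)*(s - 1/4)*(s + 3)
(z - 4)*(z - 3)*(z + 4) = z^3 - 3*z^2 - 16*z + 48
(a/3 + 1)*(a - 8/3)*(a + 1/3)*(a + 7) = a^4/3 + 23*a^3/9 - 29*a^2/27 - 521*a/27 - 56/9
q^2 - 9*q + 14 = (q - 7)*(q - 2)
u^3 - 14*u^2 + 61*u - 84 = (u - 7)*(u - 4)*(u - 3)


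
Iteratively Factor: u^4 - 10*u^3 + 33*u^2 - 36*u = (u - 3)*(u^3 - 7*u^2 + 12*u) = u*(u - 3)*(u^2 - 7*u + 12) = u*(u - 4)*(u - 3)*(u - 3)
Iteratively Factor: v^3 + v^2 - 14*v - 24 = (v + 2)*(v^2 - v - 12) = (v + 2)*(v + 3)*(v - 4)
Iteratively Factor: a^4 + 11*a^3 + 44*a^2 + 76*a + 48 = (a + 4)*(a^3 + 7*a^2 + 16*a + 12) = (a + 2)*(a + 4)*(a^2 + 5*a + 6) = (a + 2)^2*(a + 4)*(a + 3)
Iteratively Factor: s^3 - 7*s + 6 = (s - 2)*(s^2 + 2*s - 3) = (s - 2)*(s + 3)*(s - 1)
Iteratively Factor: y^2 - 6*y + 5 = (y - 5)*(y - 1)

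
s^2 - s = s*(s - 1)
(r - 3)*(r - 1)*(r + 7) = r^3 + 3*r^2 - 25*r + 21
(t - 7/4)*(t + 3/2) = t^2 - t/4 - 21/8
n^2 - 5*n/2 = n*(n - 5/2)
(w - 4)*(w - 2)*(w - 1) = w^3 - 7*w^2 + 14*w - 8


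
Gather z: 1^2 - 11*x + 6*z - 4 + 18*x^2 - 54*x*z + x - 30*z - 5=18*x^2 - 10*x + z*(-54*x - 24) - 8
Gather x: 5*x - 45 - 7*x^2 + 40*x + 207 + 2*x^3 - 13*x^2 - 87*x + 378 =2*x^3 - 20*x^2 - 42*x + 540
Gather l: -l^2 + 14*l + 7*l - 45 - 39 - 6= -l^2 + 21*l - 90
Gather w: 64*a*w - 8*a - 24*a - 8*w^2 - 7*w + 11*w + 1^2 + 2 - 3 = -32*a - 8*w^2 + w*(64*a + 4)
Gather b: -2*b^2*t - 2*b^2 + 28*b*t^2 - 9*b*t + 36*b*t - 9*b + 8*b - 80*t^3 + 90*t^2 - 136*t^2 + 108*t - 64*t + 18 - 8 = b^2*(-2*t - 2) + b*(28*t^2 + 27*t - 1) - 80*t^3 - 46*t^2 + 44*t + 10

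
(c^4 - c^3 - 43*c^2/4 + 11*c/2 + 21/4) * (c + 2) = c^5 + c^4 - 51*c^3/4 - 16*c^2 + 65*c/4 + 21/2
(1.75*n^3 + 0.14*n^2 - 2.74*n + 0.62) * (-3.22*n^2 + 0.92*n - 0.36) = -5.635*n^5 + 1.1592*n^4 + 8.3216*n^3 - 4.5676*n^2 + 1.5568*n - 0.2232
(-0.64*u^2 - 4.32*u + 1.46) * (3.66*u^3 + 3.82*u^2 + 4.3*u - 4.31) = -2.3424*u^5 - 18.256*u^4 - 13.9108*u^3 - 10.2404*u^2 + 24.8972*u - 6.2926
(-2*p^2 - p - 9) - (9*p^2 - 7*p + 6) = -11*p^2 + 6*p - 15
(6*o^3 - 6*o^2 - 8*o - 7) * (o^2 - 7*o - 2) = 6*o^5 - 48*o^4 + 22*o^3 + 61*o^2 + 65*o + 14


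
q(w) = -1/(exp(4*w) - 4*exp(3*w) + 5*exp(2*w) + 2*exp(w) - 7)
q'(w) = -(-4*exp(4*w) + 12*exp(3*w) - 10*exp(2*w) - 2*exp(w))/(exp(4*w) - 4*exp(3*w) + 5*exp(2*w) + 2*exp(w) - 7)^2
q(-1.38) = 0.16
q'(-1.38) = 0.02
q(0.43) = 0.95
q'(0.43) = 4.89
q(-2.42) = 0.15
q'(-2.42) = 0.01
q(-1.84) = 0.15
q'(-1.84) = 0.01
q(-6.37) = 0.14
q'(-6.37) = 0.00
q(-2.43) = 0.15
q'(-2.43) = 0.01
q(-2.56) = 0.15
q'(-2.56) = 0.00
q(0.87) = -0.23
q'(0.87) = 1.52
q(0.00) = 0.33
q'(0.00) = 0.44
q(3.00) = 0.00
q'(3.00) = 0.00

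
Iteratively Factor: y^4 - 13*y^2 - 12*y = (y - 4)*(y^3 + 4*y^2 + 3*y) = (y - 4)*(y + 1)*(y^2 + 3*y) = (y - 4)*(y + 1)*(y + 3)*(y)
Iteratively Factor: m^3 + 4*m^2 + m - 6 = (m + 2)*(m^2 + 2*m - 3) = (m + 2)*(m + 3)*(m - 1)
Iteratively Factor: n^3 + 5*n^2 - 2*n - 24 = (n - 2)*(n^2 + 7*n + 12) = (n - 2)*(n + 4)*(n + 3)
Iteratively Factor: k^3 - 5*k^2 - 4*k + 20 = (k - 5)*(k^2 - 4) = (k - 5)*(k - 2)*(k + 2)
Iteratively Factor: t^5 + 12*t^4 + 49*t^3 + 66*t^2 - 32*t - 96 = (t + 2)*(t^4 + 10*t^3 + 29*t^2 + 8*t - 48) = (t + 2)*(t + 3)*(t^3 + 7*t^2 + 8*t - 16) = (t + 2)*(t + 3)*(t + 4)*(t^2 + 3*t - 4) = (t + 2)*(t + 3)*(t + 4)^2*(t - 1)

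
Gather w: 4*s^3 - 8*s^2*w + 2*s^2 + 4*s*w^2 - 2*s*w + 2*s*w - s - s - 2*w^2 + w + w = 4*s^3 + 2*s^2 - 2*s + w^2*(4*s - 2) + w*(2 - 8*s^2)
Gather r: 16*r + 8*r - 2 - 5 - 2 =24*r - 9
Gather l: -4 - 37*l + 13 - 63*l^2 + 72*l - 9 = -63*l^2 + 35*l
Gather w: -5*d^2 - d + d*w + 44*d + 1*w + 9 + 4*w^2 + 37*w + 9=-5*d^2 + 43*d + 4*w^2 + w*(d + 38) + 18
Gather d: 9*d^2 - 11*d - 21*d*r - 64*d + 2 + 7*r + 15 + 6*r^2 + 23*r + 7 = 9*d^2 + d*(-21*r - 75) + 6*r^2 + 30*r + 24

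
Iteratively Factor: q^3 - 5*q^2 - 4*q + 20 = (q - 5)*(q^2 - 4) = (q - 5)*(q + 2)*(q - 2)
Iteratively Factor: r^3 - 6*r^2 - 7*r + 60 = (r + 3)*(r^2 - 9*r + 20) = (r - 5)*(r + 3)*(r - 4)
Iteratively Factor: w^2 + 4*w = (w)*(w + 4)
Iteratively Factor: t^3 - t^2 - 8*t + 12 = (t + 3)*(t^2 - 4*t + 4) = (t - 2)*(t + 3)*(t - 2)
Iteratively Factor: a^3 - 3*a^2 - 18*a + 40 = (a + 4)*(a^2 - 7*a + 10) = (a - 5)*(a + 4)*(a - 2)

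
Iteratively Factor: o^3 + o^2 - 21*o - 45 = (o + 3)*(o^2 - 2*o - 15) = (o - 5)*(o + 3)*(o + 3)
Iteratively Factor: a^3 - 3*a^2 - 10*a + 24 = (a - 4)*(a^2 + a - 6) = (a - 4)*(a + 3)*(a - 2)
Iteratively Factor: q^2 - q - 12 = (q + 3)*(q - 4)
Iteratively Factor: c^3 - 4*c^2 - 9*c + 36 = (c + 3)*(c^2 - 7*c + 12) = (c - 4)*(c + 3)*(c - 3)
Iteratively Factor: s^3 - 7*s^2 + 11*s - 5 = (s - 1)*(s^2 - 6*s + 5) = (s - 5)*(s - 1)*(s - 1)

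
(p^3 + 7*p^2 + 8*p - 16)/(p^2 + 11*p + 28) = (p^2 + 3*p - 4)/(p + 7)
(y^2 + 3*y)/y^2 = (y + 3)/y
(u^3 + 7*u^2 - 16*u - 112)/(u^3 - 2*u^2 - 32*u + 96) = (u^2 + 11*u + 28)/(u^2 + 2*u - 24)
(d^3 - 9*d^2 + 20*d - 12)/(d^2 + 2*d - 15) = (d^3 - 9*d^2 + 20*d - 12)/(d^2 + 2*d - 15)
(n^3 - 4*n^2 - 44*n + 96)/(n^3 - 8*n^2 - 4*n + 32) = (n + 6)/(n + 2)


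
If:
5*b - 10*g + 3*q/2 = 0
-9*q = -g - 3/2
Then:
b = 177*q/10 - 3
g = 9*q - 3/2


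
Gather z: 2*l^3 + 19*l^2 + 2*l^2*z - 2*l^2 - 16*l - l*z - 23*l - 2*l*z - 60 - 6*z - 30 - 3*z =2*l^3 + 17*l^2 - 39*l + z*(2*l^2 - 3*l - 9) - 90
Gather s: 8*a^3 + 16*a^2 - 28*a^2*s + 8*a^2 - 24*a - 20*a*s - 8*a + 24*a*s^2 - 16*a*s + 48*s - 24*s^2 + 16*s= 8*a^3 + 24*a^2 - 32*a + s^2*(24*a - 24) + s*(-28*a^2 - 36*a + 64)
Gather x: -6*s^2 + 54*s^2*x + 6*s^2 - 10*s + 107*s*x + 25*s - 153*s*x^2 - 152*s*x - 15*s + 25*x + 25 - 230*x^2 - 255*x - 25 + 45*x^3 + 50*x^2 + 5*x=45*x^3 + x^2*(-153*s - 180) + x*(54*s^2 - 45*s - 225)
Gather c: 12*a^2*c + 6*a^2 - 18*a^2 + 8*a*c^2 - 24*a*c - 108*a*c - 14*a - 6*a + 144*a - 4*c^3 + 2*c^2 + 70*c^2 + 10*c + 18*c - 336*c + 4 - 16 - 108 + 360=-12*a^2 + 124*a - 4*c^3 + c^2*(8*a + 72) + c*(12*a^2 - 132*a - 308) + 240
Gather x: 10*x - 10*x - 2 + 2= 0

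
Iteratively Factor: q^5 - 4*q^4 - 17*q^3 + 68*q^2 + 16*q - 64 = (q - 1)*(q^4 - 3*q^3 - 20*q^2 + 48*q + 64) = (q - 4)*(q - 1)*(q^3 + q^2 - 16*q - 16) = (q - 4)*(q - 1)*(q + 1)*(q^2 - 16) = (q - 4)*(q - 1)*(q + 1)*(q + 4)*(q - 4)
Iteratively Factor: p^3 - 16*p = (p - 4)*(p^2 + 4*p) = p*(p - 4)*(p + 4)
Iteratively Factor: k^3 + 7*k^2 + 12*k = (k + 3)*(k^2 + 4*k) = k*(k + 3)*(k + 4)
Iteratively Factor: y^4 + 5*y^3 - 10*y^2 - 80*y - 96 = (y + 4)*(y^3 + y^2 - 14*y - 24) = (y - 4)*(y + 4)*(y^2 + 5*y + 6) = (y - 4)*(y + 3)*(y + 4)*(y + 2)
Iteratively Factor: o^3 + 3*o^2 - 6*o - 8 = (o + 1)*(o^2 + 2*o - 8) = (o - 2)*(o + 1)*(o + 4)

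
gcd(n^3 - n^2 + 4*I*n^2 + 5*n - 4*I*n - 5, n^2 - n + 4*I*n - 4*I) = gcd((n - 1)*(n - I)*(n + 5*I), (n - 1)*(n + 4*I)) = n - 1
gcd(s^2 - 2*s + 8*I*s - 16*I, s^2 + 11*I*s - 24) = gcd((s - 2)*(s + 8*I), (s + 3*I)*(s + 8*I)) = s + 8*I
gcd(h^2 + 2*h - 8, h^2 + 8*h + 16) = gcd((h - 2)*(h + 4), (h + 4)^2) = h + 4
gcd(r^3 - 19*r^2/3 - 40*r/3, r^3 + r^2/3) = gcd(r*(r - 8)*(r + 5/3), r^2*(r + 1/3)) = r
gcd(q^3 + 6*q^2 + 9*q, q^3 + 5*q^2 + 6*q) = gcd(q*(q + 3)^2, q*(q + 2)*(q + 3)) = q^2 + 3*q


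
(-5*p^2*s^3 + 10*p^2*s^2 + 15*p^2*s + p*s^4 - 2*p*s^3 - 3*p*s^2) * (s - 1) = -5*p^2*s^4 + 15*p^2*s^3 + 5*p^2*s^2 - 15*p^2*s + p*s^5 - 3*p*s^4 - p*s^3 + 3*p*s^2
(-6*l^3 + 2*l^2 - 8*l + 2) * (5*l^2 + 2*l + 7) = -30*l^5 - 2*l^4 - 78*l^3 + 8*l^2 - 52*l + 14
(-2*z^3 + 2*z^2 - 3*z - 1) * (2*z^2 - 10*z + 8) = -4*z^5 + 24*z^4 - 42*z^3 + 44*z^2 - 14*z - 8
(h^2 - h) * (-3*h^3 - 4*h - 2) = -3*h^5 + 3*h^4 - 4*h^3 + 2*h^2 + 2*h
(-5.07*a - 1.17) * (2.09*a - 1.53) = -10.5963*a^2 + 5.3118*a + 1.7901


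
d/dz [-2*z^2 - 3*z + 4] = -4*z - 3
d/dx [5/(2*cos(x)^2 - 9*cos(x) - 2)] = 5*(4*cos(x) - 9)*sin(x)/(2*sin(x)^2 + 9*cos(x))^2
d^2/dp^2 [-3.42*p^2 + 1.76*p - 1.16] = -6.84000000000000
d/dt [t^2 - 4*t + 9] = 2*t - 4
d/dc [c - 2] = 1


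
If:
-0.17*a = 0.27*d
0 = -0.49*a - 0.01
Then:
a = -0.02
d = 0.01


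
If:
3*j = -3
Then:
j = -1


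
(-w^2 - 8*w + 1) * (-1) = w^2 + 8*w - 1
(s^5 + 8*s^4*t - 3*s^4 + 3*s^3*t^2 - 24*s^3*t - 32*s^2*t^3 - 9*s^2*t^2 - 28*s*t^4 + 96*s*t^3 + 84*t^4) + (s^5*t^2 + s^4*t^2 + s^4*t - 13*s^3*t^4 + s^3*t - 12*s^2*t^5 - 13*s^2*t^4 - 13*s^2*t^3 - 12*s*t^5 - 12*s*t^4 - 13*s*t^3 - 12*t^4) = s^5*t^2 + s^5 + s^4*t^2 + 9*s^4*t - 3*s^4 - 13*s^3*t^4 + 3*s^3*t^2 - 23*s^3*t - 12*s^2*t^5 - 13*s^2*t^4 - 45*s^2*t^3 - 9*s^2*t^2 - 12*s*t^5 - 40*s*t^4 + 83*s*t^3 + 72*t^4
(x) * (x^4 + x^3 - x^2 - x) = x^5 + x^4 - x^3 - x^2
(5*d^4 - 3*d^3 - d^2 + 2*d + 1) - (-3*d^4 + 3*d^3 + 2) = 8*d^4 - 6*d^3 - d^2 + 2*d - 1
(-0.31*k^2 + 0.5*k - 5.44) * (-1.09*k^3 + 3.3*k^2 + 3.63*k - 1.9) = 0.3379*k^5 - 1.568*k^4 + 6.4543*k^3 - 15.548*k^2 - 20.6972*k + 10.336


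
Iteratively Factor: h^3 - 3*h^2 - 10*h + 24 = (h + 3)*(h^2 - 6*h + 8) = (h - 2)*(h + 3)*(h - 4)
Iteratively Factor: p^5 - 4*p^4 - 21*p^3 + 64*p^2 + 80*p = (p - 4)*(p^4 - 21*p^2 - 20*p) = (p - 5)*(p - 4)*(p^3 + 5*p^2 + 4*p) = (p - 5)*(p - 4)*(p + 1)*(p^2 + 4*p) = (p - 5)*(p - 4)*(p + 1)*(p + 4)*(p)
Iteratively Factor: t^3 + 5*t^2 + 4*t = (t + 1)*(t^2 + 4*t) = t*(t + 1)*(t + 4)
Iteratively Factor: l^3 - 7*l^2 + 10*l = (l)*(l^2 - 7*l + 10) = l*(l - 2)*(l - 5)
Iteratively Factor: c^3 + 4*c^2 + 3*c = (c + 3)*(c^2 + c) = c*(c + 3)*(c + 1)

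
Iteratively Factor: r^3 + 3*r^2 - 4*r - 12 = (r + 3)*(r^2 - 4) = (r + 2)*(r + 3)*(r - 2)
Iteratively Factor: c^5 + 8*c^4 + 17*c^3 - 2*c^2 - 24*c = (c + 4)*(c^4 + 4*c^3 + c^2 - 6*c) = (c - 1)*(c + 4)*(c^3 + 5*c^2 + 6*c) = (c - 1)*(c + 3)*(c + 4)*(c^2 + 2*c) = c*(c - 1)*(c + 3)*(c + 4)*(c + 2)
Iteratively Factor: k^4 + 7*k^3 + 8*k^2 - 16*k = (k + 4)*(k^3 + 3*k^2 - 4*k) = k*(k + 4)*(k^2 + 3*k - 4) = k*(k + 4)^2*(k - 1)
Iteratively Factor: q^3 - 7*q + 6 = (q - 1)*(q^2 + q - 6) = (q - 1)*(q + 3)*(q - 2)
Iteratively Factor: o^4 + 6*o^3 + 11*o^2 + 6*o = (o + 1)*(o^3 + 5*o^2 + 6*o) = o*(o + 1)*(o^2 + 5*o + 6) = o*(o + 1)*(o + 3)*(o + 2)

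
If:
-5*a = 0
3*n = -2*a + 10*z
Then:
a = 0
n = 10*z/3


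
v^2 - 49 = (v - 7)*(v + 7)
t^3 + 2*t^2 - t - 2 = (t - 1)*(t + 1)*(t + 2)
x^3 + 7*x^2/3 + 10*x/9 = x*(x + 2/3)*(x + 5/3)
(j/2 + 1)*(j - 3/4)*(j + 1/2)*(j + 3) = j^4/2 + 19*j^3/8 + 35*j^2/16 - 27*j/16 - 9/8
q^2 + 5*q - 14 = (q - 2)*(q + 7)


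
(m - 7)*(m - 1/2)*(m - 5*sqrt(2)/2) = m^3 - 15*m^2/2 - 5*sqrt(2)*m^2/2 + 7*m/2 + 75*sqrt(2)*m/4 - 35*sqrt(2)/4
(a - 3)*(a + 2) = a^2 - a - 6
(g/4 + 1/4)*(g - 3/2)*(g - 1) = g^3/4 - 3*g^2/8 - g/4 + 3/8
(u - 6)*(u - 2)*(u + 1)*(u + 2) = u^4 - 5*u^3 - 10*u^2 + 20*u + 24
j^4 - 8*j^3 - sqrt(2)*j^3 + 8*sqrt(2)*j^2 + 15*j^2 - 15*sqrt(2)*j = j*(j - 5)*(j - 3)*(j - sqrt(2))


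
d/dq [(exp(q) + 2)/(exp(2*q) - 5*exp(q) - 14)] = -exp(q)/(exp(2*q) - 14*exp(q) + 49)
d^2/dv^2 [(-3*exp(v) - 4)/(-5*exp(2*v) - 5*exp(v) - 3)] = (75*exp(4*v) + 325*exp(3*v) + 30*exp(2*v) - 185*exp(v) - 33)*exp(v)/(125*exp(6*v) + 375*exp(5*v) + 600*exp(4*v) + 575*exp(3*v) + 360*exp(2*v) + 135*exp(v) + 27)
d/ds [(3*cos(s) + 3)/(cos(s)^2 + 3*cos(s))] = 3*(sin(s) + 3*sin(s)/cos(s)^2 + 2*tan(s))/(cos(s) + 3)^2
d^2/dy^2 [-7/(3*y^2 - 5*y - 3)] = 14*(-9*y^2 + 15*y + (6*y - 5)^2 + 9)/(-3*y^2 + 5*y + 3)^3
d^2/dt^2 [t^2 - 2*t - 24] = 2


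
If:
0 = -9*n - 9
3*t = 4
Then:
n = -1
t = 4/3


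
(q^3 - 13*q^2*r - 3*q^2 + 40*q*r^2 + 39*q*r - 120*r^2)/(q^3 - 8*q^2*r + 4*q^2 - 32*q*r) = (q^2 - 5*q*r - 3*q + 15*r)/(q*(q + 4))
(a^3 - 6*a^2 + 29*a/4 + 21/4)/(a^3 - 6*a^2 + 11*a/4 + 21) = (2*a^2 - 5*a - 3)/(2*a^2 - 5*a - 12)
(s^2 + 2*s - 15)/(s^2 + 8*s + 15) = (s - 3)/(s + 3)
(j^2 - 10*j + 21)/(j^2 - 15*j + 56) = (j - 3)/(j - 8)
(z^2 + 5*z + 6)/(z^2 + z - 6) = (z + 2)/(z - 2)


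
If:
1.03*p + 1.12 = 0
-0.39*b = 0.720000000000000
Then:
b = -1.85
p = -1.09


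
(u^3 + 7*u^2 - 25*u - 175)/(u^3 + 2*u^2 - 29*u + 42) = (u^2 - 25)/(u^2 - 5*u + 6)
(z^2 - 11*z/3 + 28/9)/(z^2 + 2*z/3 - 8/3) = (z - 7/3)/(z + 2)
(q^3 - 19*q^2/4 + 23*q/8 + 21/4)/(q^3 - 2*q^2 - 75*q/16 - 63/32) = 4*(q - 2)/(4*q + 3)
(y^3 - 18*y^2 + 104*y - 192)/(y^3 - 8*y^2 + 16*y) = (y^2 - 14*y + 48)/(y*(y - 4))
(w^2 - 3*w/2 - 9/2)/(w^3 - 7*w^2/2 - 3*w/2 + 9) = 1/(w - 2)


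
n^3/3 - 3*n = n*(n/3 + 1)*(n - 3)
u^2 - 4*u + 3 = (u - 3)*(u - 1)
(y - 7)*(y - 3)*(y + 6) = y^3 - 4*y^2 - 39*y + 126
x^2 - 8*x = x*(x - 8)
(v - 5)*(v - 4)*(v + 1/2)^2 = v^4 - 8*v^3 + 45*v^2/4 + 71*v/4 + 5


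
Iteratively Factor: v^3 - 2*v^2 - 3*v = (v)*(v^2 - 2*v - 3) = v*(v + 1)*(v - 3)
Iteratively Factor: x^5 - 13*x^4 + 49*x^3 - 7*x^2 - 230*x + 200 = (x - 4)*(x^4 - 9*x^3 + 13*x^2 + 45*x - 50) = (x - 5)*(x - 4)*(x^3 - 4*x^2 - 7*x + 10) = (x - 5)*(x - 4)*(x + 2)*(x^2 - 6*x + 5) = (x - 5)*(x - 4)*(x - 1)*(x + 2)*(x - 5)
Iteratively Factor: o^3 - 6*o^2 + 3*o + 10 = (o - 2)*(o^2 - 4*o - 5) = (o - 2)*(o + 1)*(o - 5)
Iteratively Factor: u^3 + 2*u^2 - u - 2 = (u + 1)*(u^2 + u - 2) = (u - 1)*(u + 1)*(u + 2)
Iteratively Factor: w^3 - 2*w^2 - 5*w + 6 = (w - 1)*(w^2 - w - 6) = (w - 1)*(w + 2)*(w - 3)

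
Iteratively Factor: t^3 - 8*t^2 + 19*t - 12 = (t - 4)*(t^2 - 4*t + 3) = (t - 4)*(t - 3)*(t - 1)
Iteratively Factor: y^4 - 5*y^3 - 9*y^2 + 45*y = (y - 3)*(y^3 - 2*y^2 - 15*y) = (y - 3)*(y + 3)*(y^2 - 5*y) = (y - 5)*(y - 3)*(y + 3)*(y)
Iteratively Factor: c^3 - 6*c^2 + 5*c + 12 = (c - 3)*(c^2 - 3*c - 4) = (c - 4)*(c - 3)*(c + 1)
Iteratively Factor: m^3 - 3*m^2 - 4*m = (m + 1)*(m^2 - 4*m) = m*(m + 1)*(m - 4)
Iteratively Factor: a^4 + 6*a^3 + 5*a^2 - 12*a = (a + 3)*(a^3 + 3*a^2 - 4*a) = (a - 1)*(a + 3)*(a^2 + 4*a) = (a - 1)*(a + 3)*(a + 4)*(a)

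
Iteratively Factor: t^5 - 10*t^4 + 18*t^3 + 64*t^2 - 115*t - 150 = (t + 2)*(t^4 - 12*t^3 + 42*t^2 - 20*t - 75) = (t + 1)*(t + 2)*(t^3 - 13*t^2 + 55*t - 75) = (t - 3)*(t + 1)*(t + 2)*(t^2 - 10*t + 25) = (t - 5)*(t - 3)*(t + 1)*(t + 2)*(t - 5)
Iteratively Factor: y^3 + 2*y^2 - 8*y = (y)*(y^2 + 2*y - 8) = y*(y - 2)*(y + 4)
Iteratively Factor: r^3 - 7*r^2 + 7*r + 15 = (r - 5)*(r^2 - 2*r - 3) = (r - 5)*(r + 1)*(r - 3)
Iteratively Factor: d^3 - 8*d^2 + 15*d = (d - 3)*(d^2 - 5*d) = (d - 5)*(d - 3)*(d)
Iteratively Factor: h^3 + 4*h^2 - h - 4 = (h - 1)*(h^2 + 5*h + 4) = (h - 1)*(h + 1)*(h + 4)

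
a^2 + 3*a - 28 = (a - 4)*(a + 7)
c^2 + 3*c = c*(c + 3)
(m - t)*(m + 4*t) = m^2 + 3*m*t - 4*t^2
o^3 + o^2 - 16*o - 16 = (o - 4)*(o + 1)*(o + 4)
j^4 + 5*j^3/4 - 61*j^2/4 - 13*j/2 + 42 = (j - 3)*(j - 7/4)*(j + 2)*(j + 4)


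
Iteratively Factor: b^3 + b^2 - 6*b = (b)*(b^2 + b - 6) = b*(b + 3)*(b - 2)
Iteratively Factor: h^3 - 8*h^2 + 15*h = (h - 3)*(h^2 - 5*h) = (h - 5)*(h - 3)*(h)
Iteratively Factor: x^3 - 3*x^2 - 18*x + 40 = (x + 4)*(x^2 - 7*x + 10) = (x - 5)*(x + 4)*(x - 2)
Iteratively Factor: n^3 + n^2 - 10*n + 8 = (n + 4)*(n^2 - 3*n + 2) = (n - 2)*(n + 4)*(n - 1)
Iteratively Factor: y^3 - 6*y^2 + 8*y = (y - 2)*(y^2 - 4*y) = y*(y - 2)*(y - 4)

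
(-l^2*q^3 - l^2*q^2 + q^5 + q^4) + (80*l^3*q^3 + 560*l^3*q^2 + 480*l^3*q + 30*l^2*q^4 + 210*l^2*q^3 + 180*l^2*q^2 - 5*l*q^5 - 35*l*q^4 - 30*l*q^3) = 80*l^3*q^3 + 560*l^3*q^2 + 480*l^3*q + 30*l^2*q^4 + 209*l^2*q^3 + 179*l^2*q^2 - 5*l*q^5 - 35*l*q^4 - 30*l*q^3 + q^5 + q^4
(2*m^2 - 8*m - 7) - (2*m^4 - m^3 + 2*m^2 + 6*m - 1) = -2*m^4 + m^3 - 14*m - 6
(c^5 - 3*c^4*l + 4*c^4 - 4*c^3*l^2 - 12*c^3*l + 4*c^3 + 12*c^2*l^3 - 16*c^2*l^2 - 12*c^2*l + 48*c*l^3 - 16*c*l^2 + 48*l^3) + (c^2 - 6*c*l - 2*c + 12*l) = c^5 - 3*c^4*l + 4*c^4 - 4*c^3*l^2 - 12*c^3*l + 4*c^3 + 12*c^2*l^3 - 16*c^2*l^2 - 12*c^2*l + c^2 + 48*c*l^3 - 16*c*l^2 - 6*c*l - 2*c + 48*l^3 + 12*l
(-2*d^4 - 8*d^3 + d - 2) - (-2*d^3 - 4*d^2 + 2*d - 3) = -2*d^4 - 6*d^3 + 4*d^2 - d + 1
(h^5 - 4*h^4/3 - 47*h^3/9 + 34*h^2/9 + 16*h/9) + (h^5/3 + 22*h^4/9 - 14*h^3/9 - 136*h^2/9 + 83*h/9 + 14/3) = 4*h^5/3 + 10*h^4/9 - 61*h^3/9 - 34*h^2/3 + 11*h + 14/3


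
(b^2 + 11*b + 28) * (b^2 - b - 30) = b^4 + 10*b^3 - 13*b^2 - 358*b - 840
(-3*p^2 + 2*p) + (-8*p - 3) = -3*p^2 - 6*p - 3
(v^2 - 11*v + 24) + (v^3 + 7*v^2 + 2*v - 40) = v^3 + 8*v^2 - 9*v - 16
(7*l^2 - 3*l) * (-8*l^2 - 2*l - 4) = -56*l^4 + 10*l^3 - 22*l^2 + 12*l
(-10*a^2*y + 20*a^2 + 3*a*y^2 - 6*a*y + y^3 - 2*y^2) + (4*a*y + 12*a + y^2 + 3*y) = -10*a^2*y + 20*a^2 + 3*a*y^2 - 2*a*y + 12*a + y^3 - y^2 + 3*y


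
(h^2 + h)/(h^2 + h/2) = 2*(h + 1)/(2*h + 1)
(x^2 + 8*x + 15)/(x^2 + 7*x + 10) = (x + 3)/(x + 2)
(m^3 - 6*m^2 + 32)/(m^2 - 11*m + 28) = (m^2 - 2*m - 8)/(m - 7)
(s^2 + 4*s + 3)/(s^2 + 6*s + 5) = (s + 3)/(s + 5)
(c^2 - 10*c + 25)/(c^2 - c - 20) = (c - 5)/(c + 4)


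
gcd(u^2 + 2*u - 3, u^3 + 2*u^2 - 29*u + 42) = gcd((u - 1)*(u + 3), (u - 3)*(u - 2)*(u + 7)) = 1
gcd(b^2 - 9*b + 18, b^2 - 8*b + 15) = b - 3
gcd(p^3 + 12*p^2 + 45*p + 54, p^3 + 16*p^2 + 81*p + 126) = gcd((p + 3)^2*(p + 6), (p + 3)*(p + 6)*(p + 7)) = p^2 + 9*p + 18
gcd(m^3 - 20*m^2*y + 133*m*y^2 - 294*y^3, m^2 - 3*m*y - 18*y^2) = -m + 6*y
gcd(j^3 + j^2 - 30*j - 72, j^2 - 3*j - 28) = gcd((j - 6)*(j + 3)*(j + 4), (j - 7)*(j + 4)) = j + 4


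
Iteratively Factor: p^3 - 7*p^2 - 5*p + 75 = (p - 5)*(p^2 - 2*p - 15) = (p - 5)^2*(p + 3)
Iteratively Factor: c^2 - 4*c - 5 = (c - 5)*(c + 1)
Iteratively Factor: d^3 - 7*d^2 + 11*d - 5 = (d - 1)*(d^2 - 6*d + 5) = (d - 1)^2*(d - 5)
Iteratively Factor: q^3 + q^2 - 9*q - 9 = (q + 1)*(q^2 - 9) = (q - 3)*(q + 1)*(q + 3)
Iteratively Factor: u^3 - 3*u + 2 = (u - 1)*(u^2 + u - 2) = (u - 1)^2*(u + 2)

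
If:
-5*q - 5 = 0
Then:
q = -1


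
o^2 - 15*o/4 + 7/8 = (o - 7/2)*(o - 1/4)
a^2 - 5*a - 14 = (a - 7)*(a + 2)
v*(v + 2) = v^2 + 2*v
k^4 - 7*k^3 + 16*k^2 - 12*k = k*(k - 3)*(k - 2)^2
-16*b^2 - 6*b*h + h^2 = (-8*b + h)*(2*b + h)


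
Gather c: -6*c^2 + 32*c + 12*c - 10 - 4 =-6*c^2 + 44*c - 14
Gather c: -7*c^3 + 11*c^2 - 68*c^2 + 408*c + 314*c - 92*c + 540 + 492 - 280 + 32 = -7*c^3 - 57*c^2 + 630*c + 784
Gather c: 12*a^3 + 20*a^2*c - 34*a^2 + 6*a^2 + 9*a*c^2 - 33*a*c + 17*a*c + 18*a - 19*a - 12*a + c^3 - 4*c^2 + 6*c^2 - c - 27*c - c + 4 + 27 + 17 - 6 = 12*a^3 - 28*a^2 - 13*a + c^3 + c^2*(9*a + 2) + c*(20*a^2 - 16*a - 29) + 42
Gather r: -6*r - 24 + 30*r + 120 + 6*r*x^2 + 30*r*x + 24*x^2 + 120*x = r*(6*x^2 + 30*x + 24) + 24*x^2 + 120*x + 96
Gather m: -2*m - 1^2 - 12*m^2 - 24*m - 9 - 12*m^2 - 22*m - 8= -24*m^2 - 48*m - 18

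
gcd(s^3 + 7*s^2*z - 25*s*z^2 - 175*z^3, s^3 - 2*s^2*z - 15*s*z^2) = -s + 5*z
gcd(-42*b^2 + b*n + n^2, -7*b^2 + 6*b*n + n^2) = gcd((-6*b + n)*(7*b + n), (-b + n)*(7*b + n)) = 7*b + n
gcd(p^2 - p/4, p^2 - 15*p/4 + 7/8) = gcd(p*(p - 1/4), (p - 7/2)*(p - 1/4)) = p - 1/4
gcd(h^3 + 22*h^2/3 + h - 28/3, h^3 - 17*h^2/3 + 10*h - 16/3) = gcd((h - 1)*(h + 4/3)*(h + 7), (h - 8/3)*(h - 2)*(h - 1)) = h - 1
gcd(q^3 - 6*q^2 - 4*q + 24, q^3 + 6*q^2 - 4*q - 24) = q^2 - 4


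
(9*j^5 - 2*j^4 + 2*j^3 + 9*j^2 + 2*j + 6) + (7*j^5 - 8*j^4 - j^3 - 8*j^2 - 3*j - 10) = 16*j^5 - 10*j^4 + j^3 + j^2 - j - 4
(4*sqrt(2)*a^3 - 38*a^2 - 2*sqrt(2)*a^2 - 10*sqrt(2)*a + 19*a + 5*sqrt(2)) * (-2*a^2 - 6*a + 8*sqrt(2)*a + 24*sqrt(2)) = -8*sqrt(2)*a^5 - 20*sqrt(2)*a^4 + 140*a^4 - 272*sqrt(2)*a^3 + 350*a^3 - 710*sqrt(2)*a^2 - 370*a^2 - 400*a + 426*sqrt(2)*a + 240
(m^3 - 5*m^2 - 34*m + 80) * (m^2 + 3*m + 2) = m^5 - 2*m^4 - 47*m^3 - 32*m^2 + 172*m + 160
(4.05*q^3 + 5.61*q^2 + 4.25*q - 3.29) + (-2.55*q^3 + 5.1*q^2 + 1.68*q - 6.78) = 1.5*q^3 + 10.71*q^2 + 5.93*q - 10.07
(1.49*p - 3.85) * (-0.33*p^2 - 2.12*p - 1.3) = -0.4917*p^3 - 1.8883*p^2 + 6.225*p + 5.005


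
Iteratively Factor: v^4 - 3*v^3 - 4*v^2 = (v)*(v^3 - 3*v^2 - 4*v) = v*(v - 4)*(v^2 + v) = v*(v - 4)*(v + 1)*(v)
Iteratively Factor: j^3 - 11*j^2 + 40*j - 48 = (j - 3)*(j^2 - 8*j + 16) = (j - 4)*(j - 3)*(j - 4)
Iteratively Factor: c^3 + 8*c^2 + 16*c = (c)*(c^2 + 8*c + 16) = c*(c + 4)*(c + 4)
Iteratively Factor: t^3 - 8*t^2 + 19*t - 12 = (t - 3)*(t^2 - 5*t + 4) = (t - 3)*(t - 1)*(t - 4)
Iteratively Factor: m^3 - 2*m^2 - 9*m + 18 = (m - 2)*(m^2 - 9) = (m - 3)*(m - 2)*(m + 3)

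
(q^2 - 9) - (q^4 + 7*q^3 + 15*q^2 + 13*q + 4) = -q^4 - 7*q^3 - 14*q^2 - 13*q - 13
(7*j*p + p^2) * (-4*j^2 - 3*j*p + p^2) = -28*j^3*p - 25*j^2*p^2 + 4*j*p^3 + p^4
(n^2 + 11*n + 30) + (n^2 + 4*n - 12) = 2*n^2 + 15*n + 18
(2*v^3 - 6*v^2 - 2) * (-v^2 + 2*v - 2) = -2*v^5 + 10*v^4 - 16*v^3 + 14*v^2 - 4*v + 4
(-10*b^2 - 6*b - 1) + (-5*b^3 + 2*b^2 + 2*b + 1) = -5*b^3 - 8*b^2 - 4*b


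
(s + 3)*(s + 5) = s^2 + 8*s + 15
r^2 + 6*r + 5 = (r + 1)*(r + 5)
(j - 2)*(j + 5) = j^2 + 3*j - 10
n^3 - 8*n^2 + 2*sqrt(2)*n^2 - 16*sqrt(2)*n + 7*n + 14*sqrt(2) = (n - 7)*(n - 1)*(n + 2*sqrt(2))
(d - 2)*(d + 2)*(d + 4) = d^3 + 4*d^2 - 4*d - 16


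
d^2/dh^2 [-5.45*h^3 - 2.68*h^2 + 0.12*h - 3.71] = -32.7*h - 5.36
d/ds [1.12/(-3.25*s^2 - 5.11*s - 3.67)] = (7.28*s + 5.7232)/(3.25*s^2 + 5.11*s + 3.67)^2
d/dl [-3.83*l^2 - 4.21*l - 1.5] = -7.66*l - 4.21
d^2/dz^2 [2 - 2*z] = 0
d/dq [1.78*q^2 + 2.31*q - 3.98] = 3.56*q + 2.31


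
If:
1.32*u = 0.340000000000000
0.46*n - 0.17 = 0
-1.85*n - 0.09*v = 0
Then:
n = 0.37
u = 0.26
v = -7.60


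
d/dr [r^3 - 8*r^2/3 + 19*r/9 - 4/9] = 3*r^2 - 16*r/3 + 19/9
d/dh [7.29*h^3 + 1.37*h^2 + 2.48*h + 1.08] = 21.87*h^2 + 2.74*h + 2.48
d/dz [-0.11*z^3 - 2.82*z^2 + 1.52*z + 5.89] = -0.33*z^2 - 5.64*z + 1.52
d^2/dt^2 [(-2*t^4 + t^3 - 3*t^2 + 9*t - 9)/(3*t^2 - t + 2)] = 6*(-6*t^6 + 6*t^5 - 14*t^4 + 33*t^3 - 81*t^2 - 23*t + 17)/(27*t^6 - 27*t^5 + 63*t^4 - 37*t^3 + 42*t^2 - 12*t + 8)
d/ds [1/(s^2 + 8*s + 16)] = 2*(-s - 4)/(s^2 + 8*s + 16)^2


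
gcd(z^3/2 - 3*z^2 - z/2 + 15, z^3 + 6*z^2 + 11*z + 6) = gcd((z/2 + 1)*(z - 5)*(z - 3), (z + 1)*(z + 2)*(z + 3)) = z + 2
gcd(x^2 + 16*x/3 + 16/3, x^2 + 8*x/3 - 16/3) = x + 4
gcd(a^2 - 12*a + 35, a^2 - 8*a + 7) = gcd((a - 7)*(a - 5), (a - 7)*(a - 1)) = a - 7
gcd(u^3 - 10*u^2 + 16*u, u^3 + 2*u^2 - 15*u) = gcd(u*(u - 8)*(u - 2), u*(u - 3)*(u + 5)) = u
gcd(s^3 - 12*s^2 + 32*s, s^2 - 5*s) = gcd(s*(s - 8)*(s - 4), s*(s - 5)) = s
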